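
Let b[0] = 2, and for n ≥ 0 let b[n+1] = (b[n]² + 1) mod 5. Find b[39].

b[0] = 2,  b[1] = 0,  b[2] = 1,  b[3] = 2.
The sequence repeats with period 3.
(39 - 0) mod 3 = 0, so b[39] = b[0] = 2.

2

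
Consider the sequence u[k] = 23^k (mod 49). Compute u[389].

11

u[1] = 23,  u[2] = 39,  u[3] = 15,  u[4] = 2,  u[5] = 46,  u[6] = 29,  u[7] = 30,  u[8] = 4,  u[9] = 43,  u[10] = 9,  u[11] = 11,  u[12] = 8,  u[13] = 37,  u[14] = 18,  u[15] = 22,  u[16] = 16,  u[17] = 25,  u[18] = 36,  u[19] = 44,  u[20] = 32,  u[21] = 1,  u[22] = 23.
Since u[22] = u[1] = 23, the sequence is periodic with period 21.
(389 - 1) mod 21 = 10, so u[389] = u[11] = 11.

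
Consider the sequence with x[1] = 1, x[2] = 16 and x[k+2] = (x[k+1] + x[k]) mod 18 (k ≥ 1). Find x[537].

Computing terms: x[1] = 1; x[2] = 16; x[3] = 17; x[4] = 15; x[5] = 14; x[6] = 11; x[7] = 7; x[8] = 0; x[9] = 7; x[10] = 7; x[11] = 14; x[12] = 3; x[13] = 17; x[14] = 2; x[15] = 1; x[16] = 3; x[17] = 4; x[18] = 7; x[19] = 11; x[20] = 0; x[21] = 11; x[22] = 11; x[23] = 4; x[24] = 15; x[25] = 1; x[26] = 16.
Since (x[25], x[26]) = (x[1], x[2]) = (1, 16) (two consecutive terms determine the rest), the sequence is periodic with period 24.
So x[537] = x[1 + ((537-1) mod 24)] = x[9] = 7.

7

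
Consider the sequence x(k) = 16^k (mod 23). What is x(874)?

Computing terms: x(0) = 1, x(1) = 16, x(2) = 3, x(3) = 2, x(4) = 9, x(5) = 6, x(6) = 4, x(7) = 18, x(8) = 12, x(9) = 8, x(10) = 13, x(11) = 1.
Since x(11) = x(0) = 1, the sequence is periodic with period 11.
So x(874) = x(0 + ((874-0) mod 11)) = x(5) = 6.

6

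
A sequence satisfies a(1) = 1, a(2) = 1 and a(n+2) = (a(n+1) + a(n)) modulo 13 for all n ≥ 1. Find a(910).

Listing terms: a(1) = 1,  a(2) = 1,  a(3) = 2,  a(4) = 3,  a(5) = 5,  a(6) = 8,  a(7) = 0,  a(8) = 8,  a(9) = 8,  a(10) = 3,  a(11) = 11,  a(12) = 1,  a(13) = 12,  a(14) = 0,  a(15) = 12,  a(16) = 12,  a(17) = 11,  a(18) = 10,  a(19) = 8,  a(20) = 5,  a(21) = 0,  a(22) = 5,  a(23) = 5,  a(24) = 10,  a(25) = 2,  a(26) = 12,  a(27) = 1,  a(28) = 0,  a(29) = 1,  a(30) = 1.
The sequence repeats with period 28.
So a(910) = a(1 + ((910-1) mod 28)) = a(14) = 0.

0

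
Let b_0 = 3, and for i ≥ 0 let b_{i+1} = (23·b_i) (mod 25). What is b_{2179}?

We have b_0 = 3, b_1 = 19, b_2 = 12, b_3 = 1, b_4 = 23, b_5 = 4, b_6 = 17, b_7 = 16, b_8 = 18, b_9 = 14, b_{10} = 22, b_{11} = 6, b_{12} = 13, b_{13} = 24, b_{14} = 2, b_{15} = 21, b_{16} = 8, b_{17} = 9, b_{18} = 7, b_{19} = 11, b_{20} = 3.
Since b_{20} = b_0 = 3, the sequence is periodic with period 20.
So b_{2179} = b_{0 + ((2179-0) mod 20)} = b_{19} = 11.

11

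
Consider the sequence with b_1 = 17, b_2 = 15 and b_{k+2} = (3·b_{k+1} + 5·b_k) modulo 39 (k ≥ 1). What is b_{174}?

Computing terms: b_1 = 17; b_2 = 15; b_3 = 13; b_4 = 36; b_5 = 17; b_6 = 36; b_7 = 37; b_8 = 18; b_9 = 5; b_{10} = 27; b_{11} = 28; b_{12} = 24; b_{13} = 17; b_{14} = 15.
Since (b_{13}, b_{14}) = (b_1, b_2) = (17, 15) (two consecutive terms determine the rest), the sequence is periodic with period 12.
(174 - 1) mod 12 = 5, so b_{174} = b_6 = 36.

36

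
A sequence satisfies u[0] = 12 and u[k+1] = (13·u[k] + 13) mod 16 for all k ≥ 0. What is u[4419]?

7

We have u[0] = 12,  u[1] = 9,  u[2] = 2,  u[3] = 7,  u[4] = 8,  u[5] = 5,  u[6] = 14,  u[7] = 3,  u[8] = 4,  u[9] = 1,  u[10] = 10,  u[11] = 15,  u[12] = 0,  u[13] = 13,  u[14] = 6,  u[15] = 11,  u[16] = 12.
The sequence repeats with period 16.
(4419 - 0) mod 16 = 3, so u[4419] = u[3] = 7.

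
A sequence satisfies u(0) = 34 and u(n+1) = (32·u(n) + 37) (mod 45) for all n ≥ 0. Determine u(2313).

Computing terms: u(0) = 34,  u(1) = 0,  u(2) = 37,  u(3) = 6,  u(4) = 4,  u(5) = 30,  u(6) = 7,  u(7) = 36,  u(8) = 19,  u(9) = 15,  u(10) = 22,  u(11) = 21,  u(12) = 34.
Since u(12) = u(0) = 34, the sequence is periodic with period 12.
So u(2313) = u(0 + ((2313-0) mod 12)) = u(9) = 15.

15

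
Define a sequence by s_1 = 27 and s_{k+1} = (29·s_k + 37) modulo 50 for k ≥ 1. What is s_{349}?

37

Listing terms: s_1 = 27; s_2 = 20; s_3 = 17; s_4 = 30; s_5 = 7; s_6 = 40; s_7 = 47; s_8 = 0; s_9 = 37; s_{10} = 10; s_{11} = 27.
Since s_{11} = s_1 = 27, the sequence is periodic with period 10.
So s_{349} = s_{1 + ((349-1) mod 10)} = s_9 = 37.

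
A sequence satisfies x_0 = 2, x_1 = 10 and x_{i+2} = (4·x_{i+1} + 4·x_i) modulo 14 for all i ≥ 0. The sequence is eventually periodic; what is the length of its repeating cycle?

6

Listing terms: x_0 = 2,  x_1 = 10,  x_2 = 6,  x_3 = 8,  x_4 = 0,  x_5 = 4,  x_6 = 2,  x_7 = 10.
Since (x_6, x_7) = (x_0, x_1) = (2, 10) (two consecutive terms determine the rest), the sequence is periodic with period 6.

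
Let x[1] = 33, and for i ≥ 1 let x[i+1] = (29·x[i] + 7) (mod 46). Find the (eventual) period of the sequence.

22

Listing terms: x[1] = 33; x[2] = 44; x[3] = 41; x[4] = 0; x[5] = 7; x[6] = 26; x[7] = 25; x[8] = 42; x[9] = 29; x[10] = 20; x[11] = 35; x[12] = 10; x[13] = 21; x[14] = 18; x[15] = 23; x[16] = 30; x[17] = 3; x[18] = 2; x[19] = 19; x[20] = 6; x[21] = 43; x[22] = 12; x[23] = 33.
Since x[23] = x[1] = 33, the sequence is periodic with period 22.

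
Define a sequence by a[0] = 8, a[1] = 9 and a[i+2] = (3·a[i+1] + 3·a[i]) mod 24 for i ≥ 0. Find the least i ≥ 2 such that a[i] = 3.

a[0] = 8; a[1] = 9; a[2] = 3; a[3] = 12; a[4] = 21; a[5] = 3; a[6] = 0; a[7] = 9; a[8] = 3.
Since (a[7], a[8]) = (a[1], a[2]) = (9, 3) (two consecutive terms determine the rest), the sequence is eventually periodic: after a pre-period of length 1 it cycles with period 6.
The value 3 first appears (with i ≥ 2) at a[2].

2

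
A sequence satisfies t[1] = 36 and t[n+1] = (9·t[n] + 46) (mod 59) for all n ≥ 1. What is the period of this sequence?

We have t[1] = 36, t[2] = 16, t[3] = 13, t[4] = 45, t[5] = 38, t[6] = 34, t[7] = 57, t[8] = 28, t[9] = 3, t[10] = 14, t[11] = 54, t[12] = 1, t[13] = 55, t[14] = 10, t[15] = 18, t[16] = 31, t[17] = 30, t[18] = 21, t[19] = 58, t[20] = 37, t[21] = 25, t[22] = 35, t[23] = 7, t[24] = 50, t[25] = 24, t[26] = 26, t[27] = 44, t[28] = 29, t[29] = 12, t[30] = 36.
Since t[30] = t[1] = 36, the sequence is periodic with period 29.

29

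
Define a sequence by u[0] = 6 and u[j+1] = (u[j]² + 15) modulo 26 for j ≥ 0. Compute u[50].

u[0] = 6; u[1] = 25; u[2] = 16; u[3] = 11; u[4] = 6.
The sequence repeats with period 4.
So u[50] = u[0 + ((50-0) mod 4)] = u[2] = 16.

16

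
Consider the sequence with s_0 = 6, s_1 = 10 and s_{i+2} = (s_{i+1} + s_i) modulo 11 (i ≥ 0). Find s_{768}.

We have s_0 = 6, s_1 = 10, s_2 = 5, s_3 = 4, s_4 = 9, s_5 = 2, s_6 = 0, s_7 = 2, s_8 = 2, s_9 = 4, s_{10} = 6, s_{11} = 10.
The sequence repeats with period 10.
(768 - 0) mod 10 = 8, so s_{768} = s_8 = 2.

2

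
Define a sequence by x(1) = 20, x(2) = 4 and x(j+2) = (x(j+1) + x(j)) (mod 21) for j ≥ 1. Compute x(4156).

Computing terms: x(1) = 20,  x(2) = 4,  x(3) = 3,  x(4) = 7,  x(5) = 10,  x(6) = 17,  x(7) = 6,  x(8) = 2,  x(9) = 8,  x(10) = 10,  x(11) = 18,  x(12) = 7,  x(13) = 4,  x(14) = 11,  x(15) = 15,  x(16) = 5,  x(17) = 20,  x(18) = 4.
The sequence repeats with period 16.
So x(4156) = x(1 + ((4156-1) mod 16)) = x(12) = 7.

7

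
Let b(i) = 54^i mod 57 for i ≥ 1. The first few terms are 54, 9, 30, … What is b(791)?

Listing terms: b(1) = 54; b(2) = 9; b(3) = 30; b(4) = 24; b(5) = 42; b(6) = 45; b(7) = 36; b(8) = 6; b(9) = 39; b(10) = 54.
Since b(10) = b(1) = 54, the sequence is periodic with period 9.
(791 - 1) mod 9 = 7, so b(791) = b(8) = 6.

6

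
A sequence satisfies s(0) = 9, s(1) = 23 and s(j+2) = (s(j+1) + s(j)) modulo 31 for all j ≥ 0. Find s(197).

We have s(0) = 9, s(1) = 23, s(2) = 1, s(3) = 24, s(4) = 25, s(5) = 18, s(6) = 12, s(7) = 30, s(8) = 11, s(9) = 10, s(10) = 21, s(11) = 0, s(12) = 21, s(13) = 21, s(14) = 11, s(15) = 1, s(16) = 12, s(17) = 13, s(18) = 25, s(19) = 7, s(20) = 1, s(21) = 8, s(22) = 9, s(23) = 17, s(24) = 26, s(25) = 12, s(26) = 7, s(27) = 19, s(28) = 26, s(29) = 14, s(30) = 9, s(31) = 23.
The sequence repeats with period 30.
So s(197) = s(0 + ((197-0) mod 30)) = s(17) = 13.

13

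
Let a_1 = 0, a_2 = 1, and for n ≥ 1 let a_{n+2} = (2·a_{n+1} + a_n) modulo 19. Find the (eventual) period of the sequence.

a_1 = 0, a_2 = 1, a_3 = 2, a_4 = 5, a_5 = 12, a_6 = 10, a_7 = 13, a_8 = 17, a_9 = 9, a_{10} = 16, a_{11} = 3, a_{12} = 3, a_{13} = 9, a_{14} = 2, a_{15} = 13, a_{16} = 9, a_{17} = 12, a_{18} = 14, a_{19} = 2, a_{20} = 18, a_{21} = 0, a_{22} = 18, a_{23} = 17, a_{24} = 14, a_{25} = 7, a_{26} = 9, a_{27} = 6, a_{28} = 2, a_{29} = 10, a_{30} = 3, a_{31} = 16, a_{32} = 16, a_{33} = 10, a_{34} = 17, a_{35} = 6, a_{36} = 10, a_{37} = 7, a_{38} = 5, a_{39} = 17, a_{40} = 1, a_{41} = 0, a_{42} = 1.
The sequence repeats with period 40.

40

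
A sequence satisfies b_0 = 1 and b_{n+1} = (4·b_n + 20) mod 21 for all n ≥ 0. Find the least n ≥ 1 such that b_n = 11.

Computing terms: b_0 = 1,  b_1 = 3,  b_2 = 11,  b_3 = 1.
Since b_3 = b_0 = 1, the sequence is periodic with period 3.
The value 11 first appears (with n ≥ 1) at b_2.

2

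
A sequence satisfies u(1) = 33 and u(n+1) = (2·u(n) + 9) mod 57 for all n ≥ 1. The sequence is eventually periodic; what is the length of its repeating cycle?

18

Listing terms: u(1) = 33,  u(2) = 18,  u(3) = 45,  u(4) = 42,  u(5) = 36,  u(6) = 24,  u(7) = 0,  u(8) = 9,  u(9) = 27,  u(10) = 6,  u(11) = 21,  u(12) = 51,  u(13) = 54,  u(14) = 3,  u(15) = 15,  u(16) = 39,  u(17) = 30,  u(18) = 12,  u(19) = 33.
The sequence repeats with period 18.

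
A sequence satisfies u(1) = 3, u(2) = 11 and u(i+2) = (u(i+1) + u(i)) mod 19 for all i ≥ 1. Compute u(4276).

0

Listing terms: u(1) = 3,  u(2) = 11,  u(3) = 14,  u(4) = 6,  u(5) = 1,  u(6) = 7,  u(7) = 8,  u(8) = 15,  u(9) = 4,  u(10) = 0,  u(11) = 4,  u(12) = 4,  u(13) = 8,  u(14) = 12,  u(15) = 1,  u(16) = 13,  u(17) = 14,  u(18) = 8,  u(19) = 3,  u(20) = 11.
Since (u(19), u(20)) = (u(1), u(2)) = (3, 11) (two consecutive terms determine the rest), the sequence is periodic with period 18.
(4276 - 1) mod 18 = 9, so u(4276) = u(10) = 0.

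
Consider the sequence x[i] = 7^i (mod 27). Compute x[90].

1

Computing terms: x[0] = 1,  x[1] = 7,  x[2] = 22,  x[3] = 19,  x[4] = 25,  x[5] = 13,  x[6] = 10,  x[7] = 16,  x[8] = 4,  x[9] = 1.
Since x[9] = x[0] = 1, the sequence is periodic with period 9.
So x[90] = x[0 + ((90-0) mod 9)] = x[0] = 1.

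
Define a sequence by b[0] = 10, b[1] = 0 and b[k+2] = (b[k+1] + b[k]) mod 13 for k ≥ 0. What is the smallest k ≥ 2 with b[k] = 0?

b[0] = 10,  b[1] = 0,  b[2] = 10,  b[3] = 10,  b[4] = 7,  b[5] = 4,  b[6] = 11,  b[7] = 2,  b[8] = 0,  b[9] = 2,  b[10] = 2,  b[11] = 4,  b[12] = 6,  b[13] = 10,  b[14] = 3,  b[15] = 0,  b[16] = 3,  b[17] = 3,  b[18] = 6,  b[19] = 9,  b[20] = 2,  b[21] = 11,  b[22] = 0,  b[23] = 11,  b[24] = 11,  b[25] = 9,  b[26] = 7,  b[27] = 3,  b[28] = 10,  b[29] = 0.
Since (b[28], b[29]) = (b[0], b[1]) = (10, 0) (two consecutive terms determine the rest), the sequence is periodic with period 28.
The value 0 first appears (with k ≥ 2) at b[8].

8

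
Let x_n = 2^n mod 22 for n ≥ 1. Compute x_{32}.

4

Computing terms: x_1 = 2, x_2 = 4, x_3 = 8, x_4 = 16, x_5 = 10, x_6 = 20, x_7 = 18, x_8 = 14, x_9 = 6, x_{10} = 12, x_{11} = 2.
The sequence repeats with period 10.
(32 - 1) mod 10 = 1, so x_{32} = x_2 = 4.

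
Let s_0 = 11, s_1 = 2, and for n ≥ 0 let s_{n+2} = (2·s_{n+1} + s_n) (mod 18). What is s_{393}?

s_0 = 11, s_1 = 2, s_2 = 15, s_3 = 14, s_4 = 7, s_5 = 10, s_6 = 9, s_7 = 10, s_8 = 11, s_9 = 14, s_{10} = 3, s_{11} = 2, s_{12} = 7, s_{13} = 16, s_{14} = 3, s_{15} = 4, s_{16} = 11, s_{17} = 8, s_{18} = 9, s_{19} = 8, s_{20} = 7, s_{21} = 4, s_{22} = 15, s_{23} = 16, s_{24} = 11, s_{25} = 2.
Since (s_{24}, s_{25}) = (s_0, s_1) = (11, 2) (two consecutive terms determine the rest), the sequence is periodic with period 24.
(393 - 0) mod 24 = 9, so s_{393} = s_9 = 14.

14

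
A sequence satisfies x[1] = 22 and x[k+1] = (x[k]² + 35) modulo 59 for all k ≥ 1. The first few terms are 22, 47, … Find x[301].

22

We have x[1] = 22,  x[2] = 47,  x[3] = 2,  x[4] = 39,  x[5] = 22.
The sequence repeats with period 4.
So x[301] = x[1 + ((301-1) mod 4)] = x[1] = 22.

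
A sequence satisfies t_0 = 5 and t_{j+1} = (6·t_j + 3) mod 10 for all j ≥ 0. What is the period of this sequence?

Listing terms: t_0 = 5,  t_1 = 3,  t_2 = 1,  t_3 = 9,  t_4 = 7,  t_5 = 5.
The sequence repeats with period 5.

5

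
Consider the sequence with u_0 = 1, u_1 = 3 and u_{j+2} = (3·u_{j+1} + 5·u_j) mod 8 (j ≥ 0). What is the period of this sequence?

Listing terms: u_0 = 1, u_1 = 3, u_2 = 6, u_3 = 1, u_4 = 1, u_5 = 0, u_6 = 5, u_7 = 7, u_8 = 6, u_9 = 5, u_{10} = 5, u_{11} = 0, u_{12} = 1, u_{13} = 3.
Since (u_{12}, u_{13}) = (u_0, u_1) = (1, 3) (two consecutive terms determine the rest), the sequence is periodic with period 12.

12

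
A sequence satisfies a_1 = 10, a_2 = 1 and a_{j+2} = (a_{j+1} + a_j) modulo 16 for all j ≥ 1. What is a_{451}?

Listing terms: a_1 = 10; a_2 = 1; a_3 = 11; a_4 = 12; a_5 = 7; a_6 = 3; a_7 = 10; a_8 = 13; a_9 = 7; a_{10} = 4; a_{11} = 11; a_{12} = 15; a_{13} = 10; a_{14} = 9; a_{15} = 3; a_{16} = 12; a_{17} = 15; a_{18} = 11; a_{19} = 10; a_{20} = 5; a_{21} = 15; a_{22} = 4; a_{23} = 3; a_{24} = 7; a_{25} = 10; a_{26} = 1.
Since (a_{25}, a_{26}) = (a_1, a_2) = (10, 1) (two consecutive terms determine the rest), the sequence is periodic with period 24.
So a_{451} = a_{1 + ((451-1) mod 24)} = a_{19} = 10.

10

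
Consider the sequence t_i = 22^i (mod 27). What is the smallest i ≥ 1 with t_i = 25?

2

We have t_0 = 1,  t_1 = 22,  t_2 = 25,  t_3 = 10,  t_4 = 4,  t_5 = 7,  t_6 = 19,  t_7 = 13,  t_8 = 16,  t_9 = 1.
Since t_9 = t_0 = 1, the sequence is periodic with period 9.
The value 25 first appears (with i ≥ 1) at t_2.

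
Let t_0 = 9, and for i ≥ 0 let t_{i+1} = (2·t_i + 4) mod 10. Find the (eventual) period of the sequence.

Listing terms: t_0 = 9,  t_1 = 2,  t_2 = 8,  t_3 = 0,  t_4 = 4,  t_5 = 2.
Since t_5 = t_1 = 2, the sequence is eventually periodic: after a pre-period of length 1 it cycles with period 4.

4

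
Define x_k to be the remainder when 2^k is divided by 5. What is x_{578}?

x_0 = 1; x_1 = 2; x_2 = 4; x_3 = 3; x_4 = 1.
The sequence repeats with period 4.
So x_{578} = x_{0 + ((578-0) mod 4)} = x_2 = 4.

4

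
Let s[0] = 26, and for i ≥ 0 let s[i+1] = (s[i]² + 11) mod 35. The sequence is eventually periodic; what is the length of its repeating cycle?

Computing terms: s[0] = 26,  s[1] = 22,  s[2] = 5,  s[3] = 1,  s[4] = 12,  s[5] = 15,  s[6] = 26.
Since s[6] = s[0] = 26, the sequence is periodic with period 6.

6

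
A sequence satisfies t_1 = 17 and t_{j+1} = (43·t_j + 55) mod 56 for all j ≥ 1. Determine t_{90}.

26

Listing terms: t_1 = 17,  t_2 = 2,  t_3 = 29,  t_4 = 14,  t_5 = 41,  t_6 = 26,  t_7 = 53,  t_8 = 38,  t_9 = 9,  t_{10} = 50,  t_{11} = 21,  t_{12} = 6,  t_{13} = 33,  t_{14} = 18,  t_{15} = 45,  t_{16} = 30,  t_{17} = 1,  t_{18} = 42,  t_{19} = 13,  t_{20} = 54,  t_{21} = 25,  t_{22} = 10,  t_{23} = 37,  t_{24} = 22,  t_{25} = 49,  t_{26} = 34,  t_{27} = 5,  t_{28} = 46,  t_{29} = 17.
Since t_{29} = t_1 = 17, the sequence is periodic with period 28.
(90 - 1) mod 28 = 5, so t_{90} = t_6 = 26.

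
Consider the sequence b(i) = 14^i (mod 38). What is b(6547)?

2

b(1) = 14; b(2) = 6; b(3) = 8; b(4) = 36; b(5) = 10; b(6) = 26; b(7) = 22; b(8) = 4; b(9) = 18; b(10) = 24; b(11) = 32; b(12) = 30; b(13) = 2; b(14) = 28; b(15) = 12; b(16) = 16; b(17) = 34; b(18) = 20; b(19) = 14.
The sequence repeats with period 18.
So b(6547) = b(1 + ((6547-1) mod 18)) = b(13) = 2.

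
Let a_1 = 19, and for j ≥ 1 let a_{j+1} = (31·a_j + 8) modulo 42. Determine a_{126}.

41

We have a_1 = 19,  a_2 = 9,  a_3 = 35,  a_4 = 1,  a_5 = 39,  a_6 = 41,  a_7 = 19.
The sequence repeats with period 6.
So a_{126} = a_{1 + ((126-1) mod 6)} = a_6 = 41.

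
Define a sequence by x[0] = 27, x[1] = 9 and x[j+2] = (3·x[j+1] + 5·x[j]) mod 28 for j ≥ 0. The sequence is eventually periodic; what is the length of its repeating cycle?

Computing terms: x[0] = 27,  x[1] = 9,  x[2] = 22,  x[3] = 27,  x[4] = 23,  x[5] = 8,  x[6] = 27,  x[7] = 9.
Since (x[6], x[7]) = (x[0], x[1]) = (27, 9) (two consecutive terms determine the rest), the sequence is periodic with period 6.

6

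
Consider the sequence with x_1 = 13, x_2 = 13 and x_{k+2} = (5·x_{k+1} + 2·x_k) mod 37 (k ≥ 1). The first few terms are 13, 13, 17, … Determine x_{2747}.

We have x_1 = 13; x_2 = 13; x_3 = 17; x_4 = 0; x_5 = 34; x_6 = 22; x_7 = 30; x_8 = 9; x_9 = 31; x_{10} = 25; x_{11} = 2; x_{12} = 23; x_{13} = 8; x_{14} = 12; x_{15} = 2; x_{16} = 34; x_{17} = 26; x_{18} = 13; x_{19} = 6; x_{20} = 19; x_{21} = 33; x_{22} = 18; x_{23} = 8; x_{24} = 2; x_{25} = 26; x_{26} = 23; x_{27} = 19; x_{28} = 30; x_{29} = 3; x_{30} = 1; x_{31} = 11; x_{32} = 20; x_{33} = 11; x_{34} = 21; x_{35} = 16; x_{36} = 11; x_{37} = 13; x_{38} = 13.
Since (x_{37}, x_{38}) = (x_1, x_2) = (13, 13) (two consecutive terms determine the rest), the sequence is periodic with period 36.
So x_{2747} = x_{1 + ((2747-1) mod 36)} = x_{11} = 2.

2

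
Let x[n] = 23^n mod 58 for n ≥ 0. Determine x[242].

49

We have x[0] = 1,  x[1] = 23,  x[2] = 7,  x[3] = 45,  x[4] = 49,  x[5] = 25,  x[6] = 53,  x[7] = 1.
Since x[7] = x[0] = 1, the sequence is periodic with period 7.
So x[242] = x[0 + ((242-0) mod 7)] = x[4] = 49.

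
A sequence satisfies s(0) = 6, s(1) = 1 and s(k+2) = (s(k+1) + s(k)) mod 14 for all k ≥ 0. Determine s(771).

8

s(0) = 6,  s(1) = 1,  s(2) = 7,  s(3) = 8,  s(4) = 1,  s(5) = 9,  s(6) = 10,  s(7) = 5,  s(8) = 1,  s(9) = 6,  s(10) = 7,  s(11) = 13,  s(12) = 6,  s(13) = 5,  s(14) = 11,  s(15) = 2,  s(16) = 13,  s(17) = 1,  s(18) = 0,  s(19) = 1,  s(20) = 1,  s(21) = 2,  s(22) = 3,  s(23) = 5,  s(24) = 8,  s(25) = 13,  s(26) = 7,  s(27) = 6,  s(28) = 13,  s(29) = 5,  s(30) = 4,  s(31) = 9,  s(32) = 13,  s(33) = 8,  s(34) = 7,  s(35) = 1,  s(36) = 8,  s(37) = 9,  s(38) = 3,  s(39) = 12,  s(40) = 1,  s(41) = 13,  s(42) = 0,  s(43) = 13,  s(44) = 13,  s(45) = 12,  s(46) = 11,  s(47) = 9,  s(48) = 6,  s(49) = 1.
The sequence repeats with period 48.
(771 - 0) mod 48 = 3, so s(771) = s(3) = 8.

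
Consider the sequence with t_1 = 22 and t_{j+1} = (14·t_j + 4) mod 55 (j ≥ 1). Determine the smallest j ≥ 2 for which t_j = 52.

4

Listing terms: t_1 = 22; t_2 = 37; t_3 = 27; t_4 = 52; t_5 = 17; t_6 = 22.
Since t_6 = t_1 = 22, the sequence is periodic with period 5.
The value 52 first appears (with j ≥ 2) at t_4.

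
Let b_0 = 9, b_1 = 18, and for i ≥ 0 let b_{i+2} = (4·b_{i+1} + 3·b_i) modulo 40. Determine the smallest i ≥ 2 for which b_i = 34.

Computing terms: b_0 = 9,  b_1 = 18,  b_2 = 19,  b_3 = 10,  b_4 = 17,  b_5 = 18,  b_6 = 3,  b_7 = 26,  b_8 = 33,  b_9 = 10,  b_{10} = 19,  b_{11} = 26,  b_{12} = 1,  b_{13} = 2,  b_{14} = 11,  b_{15} = 10,  b_{16} = 33,  b_{17} = 2,  b_{18} = 27,  b_{19} = 34,  b_{20} = 17,  b_{21} = 10,  b_{22} = 11,  b_{23} = 34,  b_{24} = 9,  b_{25} = 18.
The sequence repeats with period 24.
The value 34 first appears (with i ≥ 2) at b_{19}.

19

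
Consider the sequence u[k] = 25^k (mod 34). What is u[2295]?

Computing terms: u[0] = 1,  u[1] = 25,  u[2] = 13,  u[3] = 19,  u[4] = 33,  u[5] = 9,  u[6] = 21,  u[7] = 15,  u[8] = 1.
The sequence repeats with period 8.
(2295 - 0) mod 8 = 7, so u[2295] = u[7] = 15.

15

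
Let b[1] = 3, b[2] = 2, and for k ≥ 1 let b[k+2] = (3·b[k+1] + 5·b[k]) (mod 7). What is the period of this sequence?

Computing terms: b[1] = 3, b[2] = 2, b[3] = 0, b[4] = 3, b[5] = 2.
The sequence repeats with period 3.

3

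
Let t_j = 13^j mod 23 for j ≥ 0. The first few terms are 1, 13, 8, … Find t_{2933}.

t_0 = 1,  t_1 = 13,  t_2 = 8,  t_3 = 12,  t_4 = 18,  t_5 = 4,  t_6 = 6,  t_7 = 9,  t_8 = 2,  t_9 = 3,  t_{10} = 16,  t_{11} = 1.
Since t_{11} = t_0 = 1, the sequence is periodic with period 11.
So t_{2933} = t_{0 + ((2933-0) mod 11)} = t_7 = 9.

9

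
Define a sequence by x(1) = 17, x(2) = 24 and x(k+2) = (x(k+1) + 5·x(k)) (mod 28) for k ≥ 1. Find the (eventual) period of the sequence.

Listing terms: x(1) = 17,  x(2) = 24,  x(3) = 25,  x(4) = 5,  x(5) = 18,  x(6) = 15,  x(7) = 21,  x(8) = 12,  x(9) = 5,  x(10) = 9,  x(11) = 6,  x(12) = 23,  x(13) = 25,  x(14) = 0,  x(15) = 13,  x(16) = 13,  x(17) = 22,  x(18) = 3,  x(19) = 1,  x(20) = 16,  x(21) = 21,  x(22) = 17,  x(23) = 10,  x(24) = 11,  x(25) = 5,  x(26) = 4,  x(27) = 1,  x(28) = 21,  x(29) = 26,  x(30) = 19,  x(31) = 9,  x(32) = 20,  x(33) = 9,  x(34) = 25,  x(35) = 14,  x(36) = 27,  x(37) = 13,  x(38) = 8,  x(39) = 17,  x(40) = 1,  x(41) = 2,  x(42) = 7,  x(43) = 17,  x(44) = 24.
Since (x(43), x(44)) = (x(1), x(2)) = (17, 24) (two consecutive terms determine the rest), the sequence is periodic with period 42.

42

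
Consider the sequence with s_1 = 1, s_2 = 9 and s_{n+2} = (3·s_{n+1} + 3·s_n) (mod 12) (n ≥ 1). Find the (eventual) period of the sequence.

Listing terms: s_1 = 1, s_2 = 9, s_3 = 6, s_4 = 9, s_5 = 9, s_6 = 6.
Since (s_5, s_6) = (s_2, s_3) = (9, 6) (two consecutive terms determine the rest), the sequence is eventually periodic: after a pre-period of length 1 it cycles with period 3.

3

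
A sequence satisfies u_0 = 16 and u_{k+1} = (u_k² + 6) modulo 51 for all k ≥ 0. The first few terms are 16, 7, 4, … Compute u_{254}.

Listing terms: u_0 = 16; u_1 = 7; u_2 = 4; u_3 = 22; u_4 = 31; u_5 = 49; u_6 = 10; u_7 = 4.
Since u_7 = u_2 = 4, the sequence is eventually periodic: after a pre-period of length 2 it cycles with period 5.
For k ≥ 2, u_k depends only on (k - 2) mod 5. (254 - 2) mod 5 = 2, so u_{254} = u_4 = 31.

31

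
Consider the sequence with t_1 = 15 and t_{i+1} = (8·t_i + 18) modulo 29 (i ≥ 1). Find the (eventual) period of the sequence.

Computing terms: t_1 = 15, t_2 = 22, t_3 = 20, t_4 = 4, t_5 = 21, t_6 = 12, t_7 = 27, t_8 = 2, t_9 = 5, t_{10} = 0, t_{11} = 18, t_{12} = 17, t_{13} = 9, t_{14} = 3, t_{15} = 13, t_{16} = 6, t_{17} = 8, t_{18} = 24, t_{19} = 7, t_{20} = 16, t_{21} = 1, t_{22} = 26, t_{23} = 23, t_{24} = 28, t_{25} = 10, t_{26} = 11, t_{27} = 19, t_{28} = 25, t_{29} = 15.
The sequence repeats with period 28.

28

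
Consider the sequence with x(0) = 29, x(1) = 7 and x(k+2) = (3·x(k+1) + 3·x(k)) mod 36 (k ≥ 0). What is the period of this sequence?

3

x(0) = 29; x(1) = 7; x(2) = 0; x(3) = 21; x(4) = 27; x(5) = 0; x(6) = 9; x(7) = 27; x(8) = 0.
Since (x(7), x(8)) = (x(4), x(5)) = (27, 0) (two consecutive terms determine the rest), the sequence is eventually periodic: after a pre-period of length 4 it cycles with period 3.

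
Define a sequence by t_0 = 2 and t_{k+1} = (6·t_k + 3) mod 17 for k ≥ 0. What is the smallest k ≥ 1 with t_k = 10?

We have t_0 = 2,  t_1 = 15,  t_2 = 8,  t_3 = 0,  t_4 = 3,  t_5 = 4,  t_6 = 10,  t_7 = 12,  t_8 = 7,  t_9 = 11,  t_{10} = 1,  t_{11} = 9,  t_{12} = 6,  t_{13} = 5,  t_{14} = 16,  t_{15} = 14,  t_{16} = 2.
The sequence repeats with period 16.
The value 10 first appears (with k ≥ 1) at t_6.

6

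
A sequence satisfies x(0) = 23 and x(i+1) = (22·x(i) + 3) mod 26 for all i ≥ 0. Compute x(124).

Computing terms: x(0) = 23,  x(1) = 15,  x(2) = 21,  x(3) = 23.
The sequence repeats with period 3.
So x(124) = x(0 + ((124-0) mod 3)) = x(1) = 15.

15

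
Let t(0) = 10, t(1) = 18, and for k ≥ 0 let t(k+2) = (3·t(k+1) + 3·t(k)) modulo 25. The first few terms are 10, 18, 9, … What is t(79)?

21

t(0) = 10,  t(1) = 18,  t(2) = 9,  t(3) = 6,  t(4) = 20,  t(5) = 3,  t(6) = 19,  t(7) = 16,  t(8) = 5,  t(9) = 13,  t(10) = 4,  t(11) = 1,  t(12) = 15,  t(13) = 23,  t(14) = 14,  t(15) = 11,  t(16) = 0,  t(17) = 8,  t(18) = 24,  t(19) = 21,  t(20) = 10,  t(21) = 18.
The sequence repeats with period 20.
So t(79) = t(0 + ((79-0) mod 20)) = t(19) = 21.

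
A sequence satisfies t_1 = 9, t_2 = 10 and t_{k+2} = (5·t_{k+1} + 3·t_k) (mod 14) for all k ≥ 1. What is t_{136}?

9

Computing terms: t_1 = 9,  t_2 = 10,  t_3 = 7,  t_4 = 9,  t_5 = 10.
Since (t_4, t_5) = (t_1, t_2) = (9, 10) (two consecutive terms determine the rest), the sequence is periodic with period 3.
So t_{136} = t_{1 + ((136-1) mod 3)} = t_1 = 9.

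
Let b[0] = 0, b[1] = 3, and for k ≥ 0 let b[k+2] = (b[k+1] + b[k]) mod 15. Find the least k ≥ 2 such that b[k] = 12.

Listing terms: b[0] = 0; b[1] = 3; b[2] = 3; b[3] = 6; b[4] = 9; b[5] = 0; b[6] = 9; b[7] = 9; b[8] = 3; b[9] = 12; b[10] = 0; b[11] = 12; b[12] = 12; b[13] = 9; b[14] = 6; b[15] = 0; b[16] = 6; b[17] = 6; b[18] = 12; b[19] = 3; b[20] = 0; b[21] = 3.
The sequence repeats with period 20.
The value 12 first appears (with k ≥ 2) at b[9].

9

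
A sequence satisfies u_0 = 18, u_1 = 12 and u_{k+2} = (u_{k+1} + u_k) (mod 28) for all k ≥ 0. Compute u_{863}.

22

u_0 = 18, u_1 = 12, u_2 = 2, u_3 = 14, u_4 = 16, u_5 = 2, u_6 = 18, u_7 = 20, u_8 = 10, u_9 = 2, u_{10} = 12, u_{11} = 14, u_{12} = 26, u_{13} = 12, u_{14} = 10, u_{15} = 22, u_{16} = 4, u_{17} = 26, u_{18} = 2, u_{19} = 0, u_{20} = 2, u_{21} = 2, u_{22} = 4, u_{23} = 6, u_{24} = 10, u_{25} = 16, u_{26} = 26, u_{27} = 14, u_{28} = 12, u_{29} = 26, u_{30} = 10, u_{31} = 8, u_{32} = 18, u_{33} = 26, u_{34} = 16, u_{35} = 14, u_{36} = 2, u_{37} = 16, u_{38} = 18, u_{39} = 6, u_{40} = 24, u_{41} = 2, u_{42} = 26, u_{43} = 0, u_{44} = 26, u_{45} = 26, u_{46} = 24, u_{47} = 22, u_{48} = 18, u_{49} = 12.
The sequence repeats with period 48.
So u_{863} = u_{0 + ((863-0) mod 48)} = u_{47} = 22.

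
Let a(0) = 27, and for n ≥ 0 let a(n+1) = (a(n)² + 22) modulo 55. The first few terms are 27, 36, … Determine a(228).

We have a(0) = 27,  a(1) = 36,  a(2) = 53,  a(3) = 26,  a(4) = 38,  a(5) = 36.
Since a(5) = a(1) = 36, the sequence is eventually periodic: after a pre-period of length 1 it cycles with period 4.
For n ≥ 1, a(n) depends only on (n - 1) mod 4. (228 - 1) mod 4 = 3, so a(228) = a(4) = 38.

38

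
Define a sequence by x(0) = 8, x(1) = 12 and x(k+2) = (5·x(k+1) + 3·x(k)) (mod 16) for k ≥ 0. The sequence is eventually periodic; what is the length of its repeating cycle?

Listing terms: x(0) = 8,  x(1) = 12,  x(2) = 4,  x(3) = 8,  x(4) = 4,  x(5) = 12,  x(6) = 8,  x(7) = 12.
The sequence repeats with period 6.

6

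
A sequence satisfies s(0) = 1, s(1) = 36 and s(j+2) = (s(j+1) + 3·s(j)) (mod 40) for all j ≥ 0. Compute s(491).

25

s(0) = 1, s(1) = 36, s(2) = 39, s(3) = 27, s(4) = 24, s(5) = 25, s(6) = 17, s(7) = 12, s(8) = 23, s(9) = 19, s(10) = 8, s(11) = 25, s(12) = 9, s(13) = 4, s(14) = 31, s(15) = 3, s(16) = 16, s(17) = 25, s(18) = 33, s(19) = 28, s(20) = 7, s(21) = 11, s(22) = 32, s(23) = 25, s(24) = 1, s(25) = 36.
The sequence repeats with period 24.
(491 - 0) mod 24 = 11, so s(491) = s(11) = 25.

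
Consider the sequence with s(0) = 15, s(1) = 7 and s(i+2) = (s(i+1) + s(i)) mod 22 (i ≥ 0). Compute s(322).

Computing terms: s(0) = 15,  s(1) = 7,  s(2) = 0,  s(3) = 7,  s(4) = 7,  s(5) = 14,  s(6) = 21,  s(7) = 13,  s(8) = 12,  s(9) = 3,  s(10) = 15,  s(11) = 18,  s(12) = 11,  s(13) = 7,  s(14) = 18,  s(15) = 3,  s(16) = 21,  s(17) = 2,  s(18) = 1,  s(19) = 3,  s(20) = 4,  s(21) = 7,  s(22) = 11,  s(23) = 18,  s(24) = 7,  s(25) = 3,  s(26) = 10,  s(27) = 13,  s(28) = 1,  s(29) = 14,  s(30) = 15,  s(31) = 7.
The sequence repeats with period 30.
(322 - 0) mod 30 = 22, so s(322) = s(22) = 11.

11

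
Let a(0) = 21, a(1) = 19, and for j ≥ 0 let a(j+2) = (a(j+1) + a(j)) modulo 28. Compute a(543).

We have a(0) = 21; a(1) = 19; a(2) = 12; a(3) = 3; a(4) = 15; a(5) = 18; a(6) = 5; a(7) = 23; a(8) = 0; a(9) = 23; a(10) = 23; a(11) = 18; a(12) = 13; a(13) = 3; a(14) = 16; a(15) = 19; a(16) = 7; a(17) = 26; a(18) = 5; a(19) = 3; a(20) = 8; a(21) = 11; a(22) = 19; a(23) = 2; a(24) = 21; a(25) = 23; a(26) = 16; a(27) = 11; a(28) = 27; a(29) = 10; a(30) = 9; a(31) = 19; a(32) = 0; a(33) = 19; a(34) = 19; a(35) = 10; a(36) = 1; a(37) = 11; a(38) = 12; a(39) = 23; a(40) = 7; a(41) = 2; a(42) = 9; a(43) = 11; a(44) = 20; a(45) = 3; a(46) = 23; a(47) = 26; a(48) = 21; a(49) = 19.
The sequence repeats with period 48.
(543 - 0) mod 48 = 15, so a(543) = a(15) = 19.

19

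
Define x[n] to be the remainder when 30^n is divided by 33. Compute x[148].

27

Computing terms: x[1] = 30, x[2] = 9, x[3] = 6, x[4] = 15, x[5] = 21, x[6] = 3, x[7] = 24, x[8] = 27, x[9] = 18, x[10] = 12, x[11] = 30.
The sequence repeats with period 10.
(148 - 1) mod 10 = 7, so x[148] = x[8] = 27.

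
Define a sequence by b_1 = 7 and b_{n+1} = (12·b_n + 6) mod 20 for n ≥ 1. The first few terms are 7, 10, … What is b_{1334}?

10

b_1 = 7, b_2 = 10, b_3 = 6, b_4 = 18, b_5 = 2, b_6 = 10.
Since b_6 = b_2 = 10, the sequence is eventually periodic: after a pre-period of length 1 it cycles with period 4.
For n ≥ 2, b_n depends only on (n - 2) mod 4. (1334 - 2) mod 4 = 0, so b_{1334} = b_2 = 10.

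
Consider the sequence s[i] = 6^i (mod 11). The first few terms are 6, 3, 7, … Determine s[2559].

2

Computing terms: s[1] = 6; s[2] = 3; s[3] = 7; s[4] = 9; s[5] = 10; s[6] = 5; s[7] = 8; s[8] = 4; s[9] = 2; s[10] = 1; s[11] = 6.
Since s[11] = s[1] = 6, the sequence is periodic with period 10.
So s[2559] = s[1 + ((2559-1) mod 10)] = s[9] = 2.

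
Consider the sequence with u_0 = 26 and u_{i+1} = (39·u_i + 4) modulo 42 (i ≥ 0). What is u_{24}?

40

u_0 = 26; u_1 = 10; u_2 = 16; u_3 = 40; u_4 = 10.
Since u_4 = u_1 = 10, the sequence is eventually periodic: after a pre-period of length 1 it cycles with period 3.
For i ≥ 1, u_i depends only on (i - 1) mod 3. (24 - 1) mod 3 = 2, so u_{24} = u_3 = 40.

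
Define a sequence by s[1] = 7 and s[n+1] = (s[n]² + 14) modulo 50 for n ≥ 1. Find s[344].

s[1] = 7, s[2] = 13, s[3] = 33, s[4] = 3, s[5] = 23, s[6] = 43, s[7] = 13.
Since s[7] = s[2] = 13, the sequence is eventually periodic: after a pre-period of length 1 it cycles with period 5.
For n ≥ 2, s[n] depends only on (n - 2) mod 5. (344 - 2) mod 5 = 2, so s[344] = s[4] = 3.

3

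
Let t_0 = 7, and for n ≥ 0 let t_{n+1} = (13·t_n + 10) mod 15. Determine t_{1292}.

12

Listing terms: t_0 = 7, t_1 = 11, t_2 = 3, t_3 = 4, t_4 = 2, t_5 = 6, t_6 = 13, t_7 = 14, t_8 = 12, t_9 = 1, t_{10} = 8, t_{11} = 9, t_{12} = 7.
Since t_{12} = t_0 = 7, the sequence is periodic with period 12.
So t_{1292} = t_{0 + ((1292-0) mod 12)} = t_8 = 12.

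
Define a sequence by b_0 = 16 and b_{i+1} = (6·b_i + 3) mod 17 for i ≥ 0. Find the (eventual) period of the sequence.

16

b_0 = 16, b_1 = 14, b_2 = 2, b_3 = 15, b_4 = 8, b_5 = 0, b_6 = 3, b_7 = 4, b_8 = 10, b_9 = 12, b_{10} = 7, b_{11} = 11, b_{12} = 1, b_{13} = 9, b_{14} = 6, b_{15} = 5, b_{16} = 16.
The sequence repeats with period 16.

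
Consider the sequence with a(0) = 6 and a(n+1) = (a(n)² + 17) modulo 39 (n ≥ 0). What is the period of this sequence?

6

Computing terms: a(0) = 6,  a(1) = 14,  a(2) = 18,  a(3) = 29,  a(4) = 0,  a(5) = 17,  a(6) = 33,  a(7) = 14.
Since a(7) = a(1) = 14, the sequence is eventually periodic: after a pre-period of length 1 it cycles with period 6.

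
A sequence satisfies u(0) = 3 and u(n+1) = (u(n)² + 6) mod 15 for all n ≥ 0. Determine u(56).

Computing terms: u(0) = 3,  u(1) = 0,  u(2) = 6,  u(3) = 12,  u(4) = 0.
Since u(4) = u(1) = 0, the sequence is eventually periodic: after a pre-period of length 1 it cycles with period 3.
For n ≥ 1, u(n) depends only on (n - 1) mod 3. (56 - 1) mod 3 = 1, so u(56) = u(2) = 6.

6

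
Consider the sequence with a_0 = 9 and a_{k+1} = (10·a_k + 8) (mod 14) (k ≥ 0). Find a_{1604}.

a_0 = 9,  a_1 = 0,  a_2 = 8,  a_3 = 4,  a_4 = 6,  a_5 = 12,  a_6 = 2,  a_7 = 0.
Since a_7 = a_1 = 0, the sequence is eventually periodic: after a pre-period of length 1 it cycles with period 6.
For k ≥ 1, a_k depends only on (k - 1) mod 6. (1604 - 1) mod 6 = 1, so a_{1604} = a_2 = 8.

8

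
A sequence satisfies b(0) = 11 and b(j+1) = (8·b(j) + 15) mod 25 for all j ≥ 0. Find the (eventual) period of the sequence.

20

Listing terms: b(0) = 11, b(1) = 3, b(2) = 14, b(3) = 2, b(4) = 6, b(5) = 13, b(6) = 19, b(7) = 17, b(8) = 1, b(9) = 23, b(10) = 24, b(11) = 7, b(12) = 21, b(13) = 8, b(14) = 4, b(15) = 22, b(16) = 16, b(17) = 18, b(18) = 9, b(19) = 12, b(20) = 11.
The sequence repeats with period 20.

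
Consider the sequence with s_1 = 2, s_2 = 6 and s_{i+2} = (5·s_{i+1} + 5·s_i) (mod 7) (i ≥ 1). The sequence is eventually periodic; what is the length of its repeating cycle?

Computing terms: s_1 = 2,  s_2 = 6,  s_3 = 5,  s_4 = 6,  s_5 = 6,  s_6 = 4,  s_7 = 1,  s_8 = 4,  s_9 = 4,  s_{10} = 5,  s_{11} = 3,  s_{12} = 5,  s_{13} = 5,  s_{14} = 1,  s_{15} = 2,  s_{16} = 1,  s_{17} = 1,  s_{18} = 3,  s_{19} = 6,  s_{20} = 3,  s_{21} = 3,  s_{22} = 2,  s_{23} = 4,  s_{24} = 2,  s_{25} = 2,  s_{26} = 6.
The sequence repeats with period 24.

24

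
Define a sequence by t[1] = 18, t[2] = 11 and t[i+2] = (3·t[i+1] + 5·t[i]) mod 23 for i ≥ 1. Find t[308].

We have t[1] = 18; t[2] = 11; t[3] = 8; t[4] = 10; t[5] = 1; t[6] = 7; t[7] = 3; t[8] = 21; t[9] = 9; t[10] = 17; t[11] = 4; t[12] = 5; t[13] = 12; t[14] = 15; t[15] = 13; t[16] = 22; t[17] = 16; t[18] = 20; t[19] = 2; t[20] = 14; t[21] = 6; t[22] = 19; t[23] = 18; t[24] = 11.
Since (t[23], t[24]) = (t[1], t[2]) = (18, 11) (two consecutive terms determine the rest), the sequence is periodic with period 22.
(308 - 1) mod 22 = 21, so t[308] = t[22] = 19.

19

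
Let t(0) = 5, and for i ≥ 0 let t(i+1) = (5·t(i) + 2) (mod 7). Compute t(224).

4

Listing terms: t(0) = 5; t(1) = 6; t(2) = 4; t(3) = 1; t(4) = 0; t(5) = 2; t(6) = 5.
Since t(6) = t(0) = 5, the sequence is periodic with period 6.
So t(224) = t(0 + ((224-0) mod 6)) = t(2) = 4.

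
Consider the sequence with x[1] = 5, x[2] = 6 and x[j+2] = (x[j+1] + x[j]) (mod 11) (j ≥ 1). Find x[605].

6

Computing terms: x[1] = 5,  x[2] = 6,  x[3] = 0,  x[4] = 6,  x[5] = 6,  x[6] = 1,  x[7] = 7,  x[8] = 8,  x[9] = 4,  x[10] = 1,  x[11] = 5,  x[12] = 6.
The sequence repeats with period 10.
So x[605] = x[1 + ((605-1) mod 10)] = x[5] = 6.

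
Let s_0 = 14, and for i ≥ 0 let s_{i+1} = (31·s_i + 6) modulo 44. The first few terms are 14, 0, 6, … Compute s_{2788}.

Computing terms: s_0 = 14,  s_1 = 0,  s_2 = 6,  s_3 = 16,  s_4 = 18,  s_5 = 36,  s_6 = 22,  s_7 = 28,  s_8 = 38,  s_9 = 40,  s_{10} = 14.
The sequence repeats with period 10.
So s_{2788} = s_{0 + ((2788-0) mod 10)} = s_8 = 38.

38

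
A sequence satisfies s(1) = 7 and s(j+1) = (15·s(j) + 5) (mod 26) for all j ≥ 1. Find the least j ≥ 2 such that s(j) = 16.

s(1) = 7; s(2) = 6; s(3) = 17; s(4) = 0; s(5) = 5; s(6) = 2; s(7) = 9; s(8) = 10; s(9) = 25; s(10) = 16; s(11) = 11; s(12) = 14; s(13) = 7.
The sequence repeats with period 12.
The value 16 first appears (with j ≥ 2) at s(10).

10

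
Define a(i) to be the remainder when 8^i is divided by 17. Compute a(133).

a(0) = 1, a(1) = 8, a(2) = 13, a(3) = 2, a(4) = 16, a(5) = 9, a(6) = 4, a(7) = 15, a(8) = 1.
The sequence repeats with period 8.
(133 - 0) mod 8 = 5, so a(133) = a(5) = 9.

9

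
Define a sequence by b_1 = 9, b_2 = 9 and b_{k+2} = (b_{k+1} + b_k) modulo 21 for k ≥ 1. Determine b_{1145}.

12

Computing terms: b_1 = 9; b_2 = 9; b_3 = 18; b_4 = 6; b_5 = 3; b_6 = 9; b_7 = 12; b_8 = 0; b_9 = 12; b_{10} = 12; b_{11} = 3; b_{12} = 15; b_{13} = 18; b_{14} = 12; b_{15} = 9; b_{16} = 0; b_{17} = 9; b_{18} = 9.
The sequence repeats with period 16.
(1145 - 1) mod 16 = 8, so b_{1145} = b_9 = 12.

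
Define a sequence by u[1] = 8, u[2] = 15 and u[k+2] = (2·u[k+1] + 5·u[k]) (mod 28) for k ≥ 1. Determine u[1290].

11

Computing terms: u[1] = 8, u[2] = 15, u[3] = 14, u[4] = 19, u[5] = 24, u[6] = 3, u[7] = 14, u[8] = 15, u[9] = 16, u[10] = 23, u[11] = 14, u[12] = 3, u[13] = 20, u[14] = 27, u[15] = 14, u[16] = 23, u[17] = 4, u[18] = 11, u[19] = 14, u[20] = 27, u[21] = 12, u[22] = 19, u[23] = 14, u[24] = 11, u[25] = 8, u[26] = 15.
Since (u[25], u[26]) = (u[1], u[2]) = (8, 15) (two consecutive terms determine the rest), the sequence is periodic with period 24.
(1290 - 1) mod 24 = 17, so u[1290] = u[18] = 11.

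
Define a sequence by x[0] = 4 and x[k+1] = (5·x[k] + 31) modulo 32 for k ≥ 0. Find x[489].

x[0] = 4,  x[1] = 19,  x[2] = 30,  x[3] = 21,  x[4] = 8,  x[5] = 7,  x[6] = 2,  x[7] = 9,  x[8] = 12,  x[9] = 27,  x[10] = 6,  x[11] = 29,  x[12] = 16,  x[13] = 15,  x[14] = 10,  x[15] = 17,  x[16] = 20,  x[17] = 3,  x[18] = 14,  x[19] = 5,  x[20] = 24,  x[21] = 23,  x[22] = 18,  x[23] = 25,  x[24] = 28,  x[25] = 11,  x[26] = 22,  x[27] = 13,  x[28] = 0,  x[29] = 31,  x[30] = 26,  x[31] = 1,  x[32] = 4.
Since x[32] = x[0] = 4, the sequence is periodic with period 32.
So x[489] = x[0 + ((489-0) mod 32)] = x[9] = 27.

27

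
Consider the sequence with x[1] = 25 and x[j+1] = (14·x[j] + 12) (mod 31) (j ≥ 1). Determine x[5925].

12

We have x[1] = 25, x[2] = 21, x[3] = 27, x[4] = 18, x[5] = 16, x[6] = 19, x[7] = 30, x[8] = 29, x[9] = 15, x[10] = 5, x[11] = 20, x[12] = 13, x[13] = 8, x[14] = 0, x[15] = 12, x[16] = 25.
The sequence repeats with period 15.
(5925 - 1) mod 15 = 14, so x[5925] = x[15] = 12.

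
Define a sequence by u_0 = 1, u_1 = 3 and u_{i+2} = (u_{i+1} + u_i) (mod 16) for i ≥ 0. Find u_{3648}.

1

Computing terms: u_0 = 1, u_1 = 3, u_2 = 4, u_3 = 7, u_4 = 11, u_5 = 2, u_6 = 13, u_7 = 15, u_8 = 12, u_9 = 11, u_{10} = 7, u_{11} = 2, u_{12} = 9, u_{13} = 11, u_{14} = 4, u_{15} = 15, u_{16} = 3, u_{17} = 2, u_{18} = 5, u_{19} = 7, u_{20} = 12, u_{21} = 3, u_{22} = 15, u_{23} = 2, u_{24} = 1, u_{25} = 3.
The sequence repeats with period 24.
So u_{3648} = u_{0 + ((3648-0) mod 24)} = u_0 = 1.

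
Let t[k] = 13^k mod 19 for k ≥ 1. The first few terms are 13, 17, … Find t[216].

t[1] = 13,  t[2] = 17,  t[3] = 12,  t[4] = 4,  t[5] = 14,  t[6] = 11,  t[7] = 10,  t[8] = 16,  t[9] = 18,  t[10] = 6,  t[11] = 2,  t[12] = 7,  t[13] = 15,  t[14] = 5,  t[15] = 8,  t[16] = 9,  t[17] = 3,  t[18] = 1,  t[19] = 13.
The sequence repeats with period 18.
So t[216] = t[1 + ((216-1) mod 18)] = t[18] = 1.

1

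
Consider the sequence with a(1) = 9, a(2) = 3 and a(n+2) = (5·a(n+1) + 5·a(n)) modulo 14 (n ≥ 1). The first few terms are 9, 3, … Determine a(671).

Computing terms: a(1) = 9, a(2) = 3, a(3) = 4, a(4) = 7, a(5) = 13, a(6) = 2, a(7) = 5, a(8) = 7, a(9) = 4, a(10) = 13, a(11) = 1, a(12) = 0, a(13) = 5, a(14) = 11, a(15) = 10, a(16) = 7, a(17) = 1, a(18) = 12, a(19) = 9, a(20) = 7, a(21) = 10, a(22) = 1, a(23) = 13, a(24) = 0, a(25) = 9, a(26) = 3.
The sequence repeats with period 24.
So a(671) = a(1 + ((671-1) mod 24)) = a(23) = 13.

13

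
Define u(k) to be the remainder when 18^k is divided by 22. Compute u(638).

Listing terms: u(0) = 1, u(1) = 18, u(2) = 16, u(3) = 2, u(4) = 14, u(5) = 10, u(6) = 4, u(7) = 6, u(8) = 20, u(9) = 8, u(10) = 12, u(11) = 18.
Since u(11) = u(1) = 18, the sequence is eventually periodic: after a pre-period of length 1 it cycles with period 10.
For k ≥ 1, u(k) depends only on (k - 1) mod 10. (638 - 1) mod 10 = 7, so u(638) = u(8) = 20.

20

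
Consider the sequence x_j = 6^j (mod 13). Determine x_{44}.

3

x_0 = 1, x_1 = 6, x_2 = 10, x_3 = 8, x_4 = 9, x_5 = 2, x_6 = 12, x_7 = 7, x_8 = 3, x_9 = 5, x_{10} = 4, x_{11} = 11, x_{12} = 1.
The sequence repeats with period 12.
So x_{44} = x_{0 + ((44-0) mod 12)} = x_8 = 3.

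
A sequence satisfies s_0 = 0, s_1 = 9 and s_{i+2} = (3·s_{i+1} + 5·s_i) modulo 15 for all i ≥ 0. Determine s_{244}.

Computing terms: s_0 = 0,  s_1 = 9,  s_2 = 12,  s_3 = 6,  s_4 = 3,  s_5 = 9,  s_6 = 12.
Since (s_5, s_6) = (s_1, s_2) = (9, 12) (two consecutive terms determine the rest), the sequence is eventually periodic: after a pre-period of length 1 it cycles with period 4.
For i ≥ 1, s_i depends only on (i - 1) mod 4. (244 - 1) mod 4 = 3, so s_{244} = s_4 = 3.

3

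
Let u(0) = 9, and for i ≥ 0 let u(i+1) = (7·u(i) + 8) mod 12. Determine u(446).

Computing terms: u(0) = 9,  u(1) = 11,  u(2) = 1,  u(3) = 3,  u(4) = 5,  u(5) = 7,  u(6) = 9.
The sequence repeats with period 6.
So u(446) = u(0 + ((446-0) mod 6)) = u(2) = 1.

1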